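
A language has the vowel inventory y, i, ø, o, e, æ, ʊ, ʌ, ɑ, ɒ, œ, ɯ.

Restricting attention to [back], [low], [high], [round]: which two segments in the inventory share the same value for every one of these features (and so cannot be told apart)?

ø, œ

On the given features, /ø/ and /œ/ have an identical profile: [-back], [-low], [-high], [+round]. No other two segments in the inventory coincide on all 4 features. (They do differ in [tense], which is not among the given features.)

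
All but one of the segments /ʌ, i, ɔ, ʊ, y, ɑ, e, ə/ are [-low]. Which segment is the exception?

ɑ

Every segment except /ɑ/ is [-low]. /ɑ/ (low back unrounded vowel) is [+low], so it is the exception.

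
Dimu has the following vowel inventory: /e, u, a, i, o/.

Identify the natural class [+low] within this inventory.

The feature [low] marks segments produced with the tongue body lowered. In this inventory /a/ has that property, so it is [+low]; /e, u, i, o/ are [−low].

a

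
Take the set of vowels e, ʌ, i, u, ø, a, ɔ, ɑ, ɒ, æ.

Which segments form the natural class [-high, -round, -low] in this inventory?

Among the inventory, the [-high] segments are /e, ʌ, ø, a, ɔ, ɑ, ɒ, æ/.
Intersecting with [-round] gives /e, ʌ, a, ɑ, æ/.
Within that set, [-low] leaves /e, ʌ/.

e, ʌ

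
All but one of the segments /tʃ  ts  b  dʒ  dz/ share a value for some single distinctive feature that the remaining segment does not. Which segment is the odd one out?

b

[delayed release] (equivalently [strident], [labial], [coronal]) groups all but one: /ts, dz, tʃ, dʒ/ share [+delayed release] while /b/ (voiced bilabial stop) alone is [−delayed release]. Removing any other segment would not leave a single-feature class that excludes it.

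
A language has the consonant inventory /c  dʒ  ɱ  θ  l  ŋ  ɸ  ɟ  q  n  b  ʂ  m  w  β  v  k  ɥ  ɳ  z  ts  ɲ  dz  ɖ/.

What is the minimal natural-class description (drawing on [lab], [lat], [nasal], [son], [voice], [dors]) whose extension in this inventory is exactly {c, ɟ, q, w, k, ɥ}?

The class [−nasal], [+dorsal] has exactly /c, ɟ, q, w, k, ɥ/ as its extension in this inventory. No smaller conjunction from the listed features achieves this: [+dorsal] alone would also admit /ŋ, ɲ/; [−nasal] alone would also admit /dʒ, θ, l, ɸ, …/; and checking the remaining single features turns up none with this extension.

[−nasal, +dors]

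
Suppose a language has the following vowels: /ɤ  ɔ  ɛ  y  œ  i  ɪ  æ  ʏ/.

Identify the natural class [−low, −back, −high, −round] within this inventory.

Checking each segment against [−low], [−back], [−high], [−round]: /ɛ/ (mid front unrounded lax vowel) satisfies every feature; every other segment in the inventory fails at least one.

ɛ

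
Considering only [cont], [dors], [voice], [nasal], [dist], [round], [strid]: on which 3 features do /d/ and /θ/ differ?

/d/ is the voiced alveolar stop and /θ/ is the voiceless dental fricative. Both are [-dorsal], [-nasal], [-round], [-strident]. /d/ is [+voice] while /θ/ is [-voice]; /d/ is [-continuant] while /θ/ is [+continuant]; /d/ is [-distributed] while /θ/ is [+distributed], so the distinguishing features are [voice], [continuant], [distributed].

[voice], [continuant], [distributed]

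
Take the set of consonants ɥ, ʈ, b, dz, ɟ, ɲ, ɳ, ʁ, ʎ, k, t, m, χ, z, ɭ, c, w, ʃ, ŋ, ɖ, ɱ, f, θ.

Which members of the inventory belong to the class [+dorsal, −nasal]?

Eliminate segments failing any feature: /ʈ, b, dz, ɳ, t, m, z, ɭ, ʃ, ɖ, ɱ, f, θ/ are [−dorsal]; /ɲ, ŋ/ are [+nasal]. The remaining /ɥ, ɟ, ʁ, ʎ, k, χ, c, w/ satisfy [+dorsal], [−nasal].

ɥ, ɟ, ʁ, ʎ, k, χ, c, w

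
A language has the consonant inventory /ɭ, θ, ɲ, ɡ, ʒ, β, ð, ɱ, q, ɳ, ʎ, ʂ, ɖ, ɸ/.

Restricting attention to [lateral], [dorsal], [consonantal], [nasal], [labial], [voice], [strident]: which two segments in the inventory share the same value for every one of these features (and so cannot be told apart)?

ð, ɖ

Both /ð/ and /ɖ/ are [−lateral], [−dorsal], [+consonantal], [−nasal], [−labial], [+voice], [−strident]. Since the list omits [continuant], [anterior] and [distributed] — which do distinguish the voiced dental fricative from the voiced retroflex stop — this pair collapses; all other pairs remain distinct.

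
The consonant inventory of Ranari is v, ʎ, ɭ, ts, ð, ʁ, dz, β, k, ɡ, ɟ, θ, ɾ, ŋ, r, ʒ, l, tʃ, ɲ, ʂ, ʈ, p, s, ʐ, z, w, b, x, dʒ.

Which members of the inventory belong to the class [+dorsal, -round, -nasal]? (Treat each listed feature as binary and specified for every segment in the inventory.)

Eliminate segments failing any feature: /v, ɭ, ts, ð, dz, β, θ, ɾ, r, ʒ, l, tʃ, ʂ, ʈ, p, s, ʐ, z, b, dʒ/ are [-dorsal]; /ŋ, ɲ/ are [+nasal]; /w/ is [+round]. The remaining /ʎ, ʁ, k, ɡ, ɟ, x/ satisfy [+dorsal], [-round], [-nasal].

ʎ, ʁ, k, ɡ, ɟ, x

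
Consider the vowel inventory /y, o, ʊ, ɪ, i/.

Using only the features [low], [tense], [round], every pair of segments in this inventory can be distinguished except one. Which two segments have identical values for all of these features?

y, o

/y/ (high front rounded tense vowel) and /o/ (mid back rounded tense vowel) are both [−low], [+tense], [+round], so none of the listed features separates them. (They do differ in [high] and [back], which are not among the given features.) Every other pair in the inventory differs on at least one listed feature.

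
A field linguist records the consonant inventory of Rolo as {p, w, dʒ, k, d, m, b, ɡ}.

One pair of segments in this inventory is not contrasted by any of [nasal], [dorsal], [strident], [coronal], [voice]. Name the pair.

ɡ, w

/ɡ/ (voiced velar stop) and /w/ (labial-velar glide) are both [−nasal], [+dorsal], [−strident], [−coronal], [+voice], so none of the listed features separates them. (They do differ in [sonorant], [continuant], [labial] and [round], which are not among the given features.) Every other pair in the inventory differs on at least one listed feature.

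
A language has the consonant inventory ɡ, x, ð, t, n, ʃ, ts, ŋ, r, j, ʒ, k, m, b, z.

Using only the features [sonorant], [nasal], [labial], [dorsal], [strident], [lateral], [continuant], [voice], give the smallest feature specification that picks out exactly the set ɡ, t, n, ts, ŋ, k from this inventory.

[-continuant, -labial]

Every target segment is [-continuant], [-labial]; each remaining inventory member fails at least one of these. Each conjunct is needed — [-labial] alone would also admit /x, ð, ʃ, r, …/; [-continuant] alone would also admit /m, b/ — and no other single listed feature has exactly this extension, so two is the minimum.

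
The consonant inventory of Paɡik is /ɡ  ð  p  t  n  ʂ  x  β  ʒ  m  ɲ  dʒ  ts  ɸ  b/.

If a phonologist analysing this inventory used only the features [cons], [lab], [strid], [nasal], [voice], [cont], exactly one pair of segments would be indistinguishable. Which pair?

n, ɲ

/n/ (alveolar nasal) and /ɲ/ (palatal nasal) are both [+consonantal], [-labial], [-strident], [+nasal], [+voice], [-continuant], so none of the listed features separates them. (They do differ in [dorsal], which is not among the given features.) Every other pair in the inventory differs on at least one listed feature.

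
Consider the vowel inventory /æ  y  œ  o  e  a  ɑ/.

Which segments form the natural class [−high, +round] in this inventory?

Checking each segment against [−high], [+round]: /œ/ (mid front rounded lax vowel), /o/ (mid back rounded tense vowel) satisfy every feature; every other segment in the inventory fails at least one.

œ, o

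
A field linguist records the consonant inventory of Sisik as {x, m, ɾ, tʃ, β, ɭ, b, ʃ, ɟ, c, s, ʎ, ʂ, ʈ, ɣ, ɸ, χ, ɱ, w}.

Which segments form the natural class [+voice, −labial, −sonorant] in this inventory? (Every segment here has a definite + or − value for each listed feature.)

ɟ, ɣ

Checking each segment against [+voice], [−labial], [−sonorant]: /ɟ/ (voiced palatal stop), /ɣ/ (voiced velar fricative) satisfy every feature; every other segment in the inventory fails at least one.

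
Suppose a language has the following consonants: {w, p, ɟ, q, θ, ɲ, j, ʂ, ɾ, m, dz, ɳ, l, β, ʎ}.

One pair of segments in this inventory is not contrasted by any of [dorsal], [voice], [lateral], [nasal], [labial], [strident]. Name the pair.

j, ɟ

/j/ (palatal glide) and /ɟ/ (voiced palatal stop) are both [+dorsal], [+voice], [−lateral], [−nasal], [−labial], [−strident], so none of the listed features separates them. (They do differ in [sonorant] and [continuant], which are not among the given features.) Every other pair in the inventory differs on at least one listed feature.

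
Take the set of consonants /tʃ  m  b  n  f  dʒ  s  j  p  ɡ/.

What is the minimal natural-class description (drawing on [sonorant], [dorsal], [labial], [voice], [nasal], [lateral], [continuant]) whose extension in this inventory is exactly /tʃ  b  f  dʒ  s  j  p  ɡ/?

Every target segment is [-nasal] and no other inventory member is, so one feature is enough.

[-nasal]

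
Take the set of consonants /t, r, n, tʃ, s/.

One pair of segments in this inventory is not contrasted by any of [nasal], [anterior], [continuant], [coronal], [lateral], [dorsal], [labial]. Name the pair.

Both /r/ and /s/ are [−nasal], [+anterior], [+continuant], [+coronal], [−lateral], [−dorsal], [−labial]. Since the list omits [sonorant], [voice] and [strident] — which do distinguish the alveolar trill from the voiceless alveolar fricative — this pair collapses; all other pairs remain distinct.

r, s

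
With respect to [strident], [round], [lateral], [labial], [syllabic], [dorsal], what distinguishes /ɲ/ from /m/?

[labial], [dorsal]

/ɲ/ is the palatal nasal and /m/ is the bilabial nasal. Both are [-strident], [-round], [-lateral], [-syllabic]. /ɲ/ is [-labial] while /m/ is [+labial]; /ɲ/ is [+dorsal] while /m/ is [-dorsal], so the distinguishing features are [labial], [dorsal].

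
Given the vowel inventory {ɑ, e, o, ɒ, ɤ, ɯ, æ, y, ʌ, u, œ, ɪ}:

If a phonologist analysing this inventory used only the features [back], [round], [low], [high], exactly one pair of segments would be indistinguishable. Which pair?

ʌ, ɤ

Both /ʌ/ and /ɤ/ are [+back], [-round], [-low], [-high]. Since the list omits [tense] — which does distinguish the mid back unrounded lax vowel from the mid back unrounded tense vowel — this pair collapses; all other pairs remain distinct.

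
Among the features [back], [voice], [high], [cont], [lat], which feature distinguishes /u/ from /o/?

/u/ is the high back rounded tense vowel and /o/ is the mid back rounded tense vowel. Both are [+back], [+voice], [+continuant], [-lateral]. /u/ is [+high] while /o/ is [-high], so the distinguishing feature is [high].

[high]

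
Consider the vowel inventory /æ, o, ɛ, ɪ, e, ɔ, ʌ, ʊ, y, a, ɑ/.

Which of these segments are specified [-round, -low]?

Checking each segment against [-round], [-low]: /ɛ/ (mid front unrounded lax vowel), /ɪ/ (high front unrounded lax vowel), /e/ (mid front unrounded tense vowel), /ʌ/ (mid back unrounded lax vowel) satisfy every feature; every other segment in the inventory fails at least one.

ɛ, ɪ, e, ʌ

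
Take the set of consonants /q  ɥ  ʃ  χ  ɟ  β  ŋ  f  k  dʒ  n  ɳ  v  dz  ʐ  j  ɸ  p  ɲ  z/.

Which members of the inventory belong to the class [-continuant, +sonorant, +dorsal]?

Checking each segment against [-continuant], [+sonorant], [+dorsal]: /ŋ/ (velar nasal), /ɲ/ (palatal nasal) satisfy every feature; every other segment in the inventory fails at least one.

ŋ, ɲ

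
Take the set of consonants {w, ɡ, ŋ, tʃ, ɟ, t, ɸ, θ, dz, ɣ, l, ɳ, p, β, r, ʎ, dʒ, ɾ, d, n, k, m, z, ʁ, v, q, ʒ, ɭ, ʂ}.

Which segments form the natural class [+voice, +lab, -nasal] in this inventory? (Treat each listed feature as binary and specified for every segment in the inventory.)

Checking each segment against [+voice], [+labial], [-nasal]: /w/ (labial-velar glide), /β/ (voiced bilabial fricative), /v/ (voiced labiodental fricative) satisfy every feature; every other segment in the inventory fails at least one.

w, β, v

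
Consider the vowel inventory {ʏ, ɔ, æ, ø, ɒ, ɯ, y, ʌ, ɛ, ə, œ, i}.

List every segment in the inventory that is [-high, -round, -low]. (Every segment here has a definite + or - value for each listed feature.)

ʌ, ɛ, ə

Checking each segment against [-high], [-round], [-low]: /ʌ/ (mid back unrounded lax vowel), /ɛ/ (mid front unrounded lax vowel), /ə/ (mid central vowel (schwa)) satisfy every feature; every other segment in the inventory fails at least one.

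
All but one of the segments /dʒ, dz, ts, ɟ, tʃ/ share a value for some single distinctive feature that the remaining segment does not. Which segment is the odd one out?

ɟ

/tʃ, dʒ, ts, dz/ are all [+delayed release], but /ɟ/ (voiced palatal stop) is [-delayed release]. No other single segment can be removed to leave a set sharing one feature value that the removed segment lacks, so /ɟ/ is the odd one out.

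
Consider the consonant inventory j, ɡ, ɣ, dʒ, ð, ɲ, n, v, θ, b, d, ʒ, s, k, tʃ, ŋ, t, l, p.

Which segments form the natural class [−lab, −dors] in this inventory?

Checking each segment against [−labial], [−dorsal]: /dʒ/ (voiced postalveolar affricate), /ð/ (voiced dental fricative), /n/ (alveolar nasal), /θ/ (voiceless dental fricative), /d/ (voiced alveolar stop), /ʒ/ (voiced postalveolar fricative), among others, satisfy every feature; every other segment in the inventory fails at least one.

dʒ, ð, n, θ, d, ʒ, s, tʃ, t, l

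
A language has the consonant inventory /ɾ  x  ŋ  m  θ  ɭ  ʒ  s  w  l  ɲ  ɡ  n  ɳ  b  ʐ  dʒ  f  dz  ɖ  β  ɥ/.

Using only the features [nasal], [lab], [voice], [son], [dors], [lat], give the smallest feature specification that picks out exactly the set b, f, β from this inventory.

The class [-sonorant], [+labial] has exactly /b, f, β/ as its extension in this inventory. No smaller conjunction from the listed features achieves this: [+labial] alone would also admit /m, w, ɥ/; [-sonorant] alone would also admit /x, θ, ʒ, s, …/; and checking the remaining single features turns up none with this extension.

[-son, +lab]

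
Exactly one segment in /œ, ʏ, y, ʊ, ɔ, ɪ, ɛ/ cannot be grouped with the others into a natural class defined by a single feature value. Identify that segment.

y

/ɛ, ʏ, ʊ, ɔ, ɪ, œ/ are all [-tense], but /y/ (high front rounded tense vowel) is [+tense]. No other single segment can be removed to leave a set sharing one feature value that the removed segment lacks, so /y/ is the odd one out.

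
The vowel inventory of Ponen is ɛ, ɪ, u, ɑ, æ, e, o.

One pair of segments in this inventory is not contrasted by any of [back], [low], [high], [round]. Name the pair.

e, ɛ

/e/ (mid front unrounded tense vowel) and /ɛ/ (mid front unrounded lax vowel) are both [-back], [-low], [-high], [-round], so none of the listed features separates them. (They do differ in [tense], which is not among the given features.) Every other pair in the inventory differs on at least one listed feature.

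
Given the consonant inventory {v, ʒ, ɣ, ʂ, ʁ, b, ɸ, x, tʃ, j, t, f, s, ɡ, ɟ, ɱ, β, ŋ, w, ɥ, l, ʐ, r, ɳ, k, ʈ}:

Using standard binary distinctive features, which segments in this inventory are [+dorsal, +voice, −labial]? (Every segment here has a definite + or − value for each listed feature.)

Eliminate segments failing any feature: /v, ʒ, ʂ, b, ɸ, tʃ, t, f, s, ɱ, β, l, ʐ, r, ɳ, ʈ/ are [−dorsal]; /x, k/ are [−voice]; /w, ɥ/ are [+labial]. The remaining /ɣ, ʁ, j, ɡ, ɟ, ŋ/ satisfy [+dorsal], [+voice], [−labial].

ɣ, ʁ, j, ɡ, ɟ, ŋ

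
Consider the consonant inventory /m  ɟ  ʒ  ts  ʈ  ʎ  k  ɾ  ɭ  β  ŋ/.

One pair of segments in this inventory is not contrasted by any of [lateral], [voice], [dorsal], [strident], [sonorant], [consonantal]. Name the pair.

ɾ, m

/ɾ/ (alveolar tap) and /m/ (bilabial nasal) are both [−lateral], [+voice], [−dorsal], [−strident], [+sonorant], [+consonantal], so none of the listed features separates them. (They do differ in [nasal], [labial] and [coronal], which are not among the given features.) Every other pair in the inventory differs on at least one listed feature.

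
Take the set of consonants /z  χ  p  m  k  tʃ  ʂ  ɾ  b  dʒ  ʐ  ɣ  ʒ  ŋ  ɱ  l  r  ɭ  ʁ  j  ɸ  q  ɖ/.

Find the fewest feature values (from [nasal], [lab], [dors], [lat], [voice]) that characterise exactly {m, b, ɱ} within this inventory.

Every target segment is [+voice], [+labial]; each remaining inventory member fails at least one of these. Each conjunct is needed — [+labial] alone would also admit /p, ɸ/; [+voice] alone would also admit /z, ɾ, dʒ, ʐ, …/ — and no other single listed feature has exactly this extension, so two is the minimum.

[+voice, +lab]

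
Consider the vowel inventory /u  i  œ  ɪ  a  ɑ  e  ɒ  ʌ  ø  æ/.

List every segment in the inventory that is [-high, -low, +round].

œ, ø

First, the [-high] segments are /œ, a, ɑ, e, ɒ, ʌ, ø, æ/.
Then [-low] gives /œ, e, ʌ, ø/.
Within that set, [+round] leaves /œ, ø/.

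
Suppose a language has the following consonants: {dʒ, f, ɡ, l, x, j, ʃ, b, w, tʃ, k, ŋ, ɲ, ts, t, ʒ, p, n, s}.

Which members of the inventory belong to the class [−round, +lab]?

Checking each segment against [−round], [+labial]: /f/ (voiceless labiodental fricative), /b/ (voiced bilabial stop), /p/ (voiceless bilabial stop) satisfy every feature; every other segment in the inventory fails at least one.

f, b, p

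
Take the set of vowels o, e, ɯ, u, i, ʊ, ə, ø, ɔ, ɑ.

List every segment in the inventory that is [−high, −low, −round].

e, ə

Among the inventory, the [−high] segments are /o, e, ə, ø, ɔ, ɑ/.
Of those, [−low] gives /o, e, ə, ø, ɔ/.
Within that set, [−round] leaves /e, ə/.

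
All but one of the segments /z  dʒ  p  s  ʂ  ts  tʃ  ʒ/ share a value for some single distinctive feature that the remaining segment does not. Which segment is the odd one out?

p

/tʃ, ʂ, ts, ʒ, s, dʒ, z/ are all [+strident], but /p/ (voiceless bilabial stop) is [-strident]. No other single segment can be removed to leave a set sharing one feature value that the removed segment lacks, so /p/ is the odd one out.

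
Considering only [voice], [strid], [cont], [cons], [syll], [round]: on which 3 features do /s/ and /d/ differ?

[voice], [continuant], [strident]

/s/ is the voiceless alveolar fricative and /d/ is the voiced alveolar stop. Both are [+consonantal], [−syllabic], [−round]. /s/ is [−voice] while /d/ is [+voice]; /s/ is [+continuant] while /d/ is [−continuant]; /s/ is [+strident] while /d/ is [−strident], so the distinguishing features are [voice], [continuant], [strident].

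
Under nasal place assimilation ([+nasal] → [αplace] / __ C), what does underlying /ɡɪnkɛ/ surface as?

[ɡɪŋkɛ]

/n/ sits before the [+dorsal] consonant /k/, so it takes on [+dorsal] and surfaces as /ŋ/. The rest of the form is unaffected: [ɡɪŋkɛ].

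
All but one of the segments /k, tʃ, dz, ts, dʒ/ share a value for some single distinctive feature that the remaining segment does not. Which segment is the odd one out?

k

/tʃ, dz, ts, dʒ/ are all [+delayed release], but /k/ (voiceless velar stop) is [-delayed release]. No other single segment can be removed to leave a set sharing one feature value that the removed segment lacks, so /k/ is the odd one out.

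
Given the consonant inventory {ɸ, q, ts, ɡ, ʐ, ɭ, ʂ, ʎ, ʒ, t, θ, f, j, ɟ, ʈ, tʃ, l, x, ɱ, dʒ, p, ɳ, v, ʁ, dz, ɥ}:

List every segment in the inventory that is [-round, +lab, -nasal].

ɸ, f, p, v

Eliminate segments failing any feature: /q, ts, ɡ, ʐ, ɭ, ʂ, ʎ, ʒ, t, θ, j, ɟ, ʈ, tʃ, l, x, dʒ, ɳ, ʁ, dz/ are [-labial]; /ɱ/ is [+nasal]; /ɥ/ is [+round]. The remaining /ɸ, f, p, v/ satisfy [-round], [+labial], [-nasal].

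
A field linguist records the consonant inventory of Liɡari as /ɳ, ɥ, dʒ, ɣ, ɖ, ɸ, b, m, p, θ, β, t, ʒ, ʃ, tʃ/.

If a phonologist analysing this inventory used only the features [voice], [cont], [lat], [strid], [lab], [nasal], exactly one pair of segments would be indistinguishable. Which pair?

β, ɥ

On the given features, /β/ and /ɥ/ have an identical profile: [+voice], [+continuant], [−lateral], [−strident], [+labial], [−nasal]. No other two segments in the inventory coincide on all 6 features. (They do differ in [sonorant], [round] and [dorsal], which are not among the given features.)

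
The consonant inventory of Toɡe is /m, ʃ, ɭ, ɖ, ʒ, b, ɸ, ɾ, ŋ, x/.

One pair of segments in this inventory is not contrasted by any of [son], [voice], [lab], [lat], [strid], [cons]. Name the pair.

ɾ, ŋ

/ɾ/ (alveolar tap) and /ŋ/ (velar nasal) are both [+sonorant], [+voice], [-labial], [-lateral], [-strident], [+consonantal], so none of the listed features separates them. (They do differ in [nasal], [coronal] and [dorsal], which are not among the given features.) Every other pair in the inventory differs on at least one listed feature.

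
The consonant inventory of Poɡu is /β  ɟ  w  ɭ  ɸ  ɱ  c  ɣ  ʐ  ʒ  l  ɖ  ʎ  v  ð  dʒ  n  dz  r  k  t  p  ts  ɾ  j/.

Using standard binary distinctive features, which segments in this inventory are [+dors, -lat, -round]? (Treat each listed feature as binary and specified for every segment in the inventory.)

Checking each segment against [+dorsal], [-lateral], [-round]: /ɟ/ (voiced palatal stop), /c/ (voiceless palatal stop), /ɣ/ (voiced velar fricative), /k/ (voiceless velar stop), /j/ (palatal glide) satisfy every feature; every other segment in the inventory fails at least one.

ɟ, c, ɣ, k, j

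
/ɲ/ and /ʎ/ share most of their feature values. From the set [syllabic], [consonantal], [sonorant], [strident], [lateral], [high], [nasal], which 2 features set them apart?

[nasal], [lateral]

/ɲ/ is the palatal nasal and /ʎ/ is the palatal lateral approximant. Both are [-syllabic], [+consonantal], [+sonorant], [-strident], [+high]. /ɲ/ is [+nasal] while /ʎ/ is [-nasal]; /ɲ/ is [-lateral] while /ʎ/ is [+lateral], so the distinguishing features are [nasal], [lateral].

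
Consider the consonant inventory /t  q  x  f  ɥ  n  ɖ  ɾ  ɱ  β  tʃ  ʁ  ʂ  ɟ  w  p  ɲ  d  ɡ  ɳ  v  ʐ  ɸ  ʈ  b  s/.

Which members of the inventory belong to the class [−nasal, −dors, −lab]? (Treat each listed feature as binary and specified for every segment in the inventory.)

Eliminate segments failing any feature: /q, x, ɥ, ʁ, ɟ, w, ɡ/ are [+dorsal]; /f, β, p, v, ɸ, b/ are [+labial]; /n, ɱ, ɲ, ɳ/ are [+nasal]. The remaining /t, ɖ, ɾ, tʃ, ʂ, d, ʐ, ʈ, s/ satisfy [−nasal], [−dorsal], [−labial].

t, ɖ, ɾ, tʃ, ʂ, d, ʐ, ʈ, s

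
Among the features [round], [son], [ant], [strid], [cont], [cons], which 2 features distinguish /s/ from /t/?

[continuant], [strident]

/s/ is the voiceless alveolar fricative and /t/ is the voiceless alveolar stop. Both are [−round], [−sonorant], [+anterior], [+consonantal]. /s/ is [+continuant] while /t/ is [−continuant]; /s/ is [+strident] while /t/ is [−strident], so the distinguishing features are [continuant], [strident].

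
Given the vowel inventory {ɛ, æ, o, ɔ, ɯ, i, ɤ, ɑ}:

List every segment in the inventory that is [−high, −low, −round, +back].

Eliminate segments failing any feature: /ɛ/ is [−back]; /æ, ɑ/ are [+low]; /o, ɔ/ are [+round]; /ɯ, i/ are [+high]. The remaining /ɤ/ satisfy [−high], [−low], [−round], [+back].

ɤ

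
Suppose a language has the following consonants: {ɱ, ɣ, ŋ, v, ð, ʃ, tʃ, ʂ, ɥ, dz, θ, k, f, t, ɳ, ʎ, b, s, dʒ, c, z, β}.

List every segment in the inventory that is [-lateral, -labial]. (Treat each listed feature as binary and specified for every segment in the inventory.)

Among the inventory, the [-lateral] segments are /ɱ, ɣ, ŋ, v, ð, ʃ, tʃ, ʂ, ɥ, dz, θ, k, f, t, ɳ, b, s, dʒ, c, z, β/.
Intersecting with [-labial] leaves /ɣ, ŋ, ð, ʃ, tʃ, ʂ, dz, θ, k, t, ɳ, s, dʒ, c, z/.

ɣ, ŋ, ð, ʃ, tʃ, ʂ, dz, θ, k, t, ɳ, s, dʒ, c, z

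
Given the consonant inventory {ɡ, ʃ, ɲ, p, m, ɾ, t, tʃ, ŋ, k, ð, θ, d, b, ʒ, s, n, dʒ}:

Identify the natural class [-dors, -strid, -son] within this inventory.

p, t, ð, θ, d, b

Checking each segment against [-dorsal], [-strident], [-sonorant]: /p/ (voiceless bilabial stop), /t/ (voiceless alveolar stop), /ð/ (voiced dental fricative), /θ/ (voiceless dental fricative), /d/ (voiced alveolar stop), /b/ (voiced bilabial stop) satisfy every feature; every other segment in the inventory fails at least one.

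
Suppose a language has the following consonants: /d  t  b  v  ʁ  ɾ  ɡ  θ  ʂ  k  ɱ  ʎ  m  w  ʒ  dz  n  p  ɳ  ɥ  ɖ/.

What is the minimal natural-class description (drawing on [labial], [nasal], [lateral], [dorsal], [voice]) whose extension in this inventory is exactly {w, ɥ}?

/w, ɥ/ are all [+labial], [+dorsal], and no other segment in the inventory matches both values. Dropping any one of them over-generates: [+dorsal] alone would also admit /ʁ, ɡ, k, ʎ/; [+labial] alone would also admit /b, v, ɱ, m, …/. No other single listed feature picks out exactly this set either, so fewer than two features will not do.

[+labial, +dorsal]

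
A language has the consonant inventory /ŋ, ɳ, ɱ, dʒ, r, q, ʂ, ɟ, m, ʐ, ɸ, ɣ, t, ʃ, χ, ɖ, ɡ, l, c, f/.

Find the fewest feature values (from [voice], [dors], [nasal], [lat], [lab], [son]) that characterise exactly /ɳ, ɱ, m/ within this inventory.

[+nasal, -dors]

Every target segment is [+nasal], [-dorsal]; each remaining inventory member fails at least one of these. Each conjunct is needed — [-dorsal] alone would also admit /dʒ, r, ʂ, ʐ, …/; [+nasal] alone would also admit /ŋ/ — and no other single listed feature has exactly this extension, so two is the minimum.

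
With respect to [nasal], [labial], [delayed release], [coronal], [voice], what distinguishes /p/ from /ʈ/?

[labial], [coronal]

/p/ is the voiceless bilabial stop and /ʈ/ is the voiceless retroflex stop. Both are [−nasal], [−delayed release], [−voice]. /p/ is [+labial] while /ʈ/ is [−labial]; /p/ is [−coronal] while /ʈ/ is [+coronal], so the distinguishing features are [labial], [coronal].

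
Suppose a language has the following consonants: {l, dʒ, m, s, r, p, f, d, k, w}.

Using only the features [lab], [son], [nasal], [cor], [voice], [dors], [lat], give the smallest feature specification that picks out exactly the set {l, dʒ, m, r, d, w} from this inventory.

/l, dʒ, m, r, d, w/ are exactly the [+voice] segments in the inventory, so a single feature suffices.

[+voice]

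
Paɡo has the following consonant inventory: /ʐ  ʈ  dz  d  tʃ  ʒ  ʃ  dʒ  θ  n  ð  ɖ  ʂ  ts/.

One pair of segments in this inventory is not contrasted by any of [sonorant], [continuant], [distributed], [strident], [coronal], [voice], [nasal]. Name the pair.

ɖ, d

Both /ɖ/ and /d/ are [−sonorant], [−continuant], [−distributed], [−strident], [+coronal], [+voice], [−nasal]. Since the list omits [anterior] — which does distinguish the voiced retroflex stop from the voiced alveolar stop — this pair collapses; all other pairs remain distinct.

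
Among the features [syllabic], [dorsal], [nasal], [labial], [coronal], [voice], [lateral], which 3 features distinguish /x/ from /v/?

[voice], [labial], [dorsal]

The two segments share [−syllabic], [−nasal], [−coronal], [−lateral]. The only features from the list on which they differ: /x/ is [−voice] while /v/ is [+voice]; /x/ is [−labial] while /v/ is [+labial]; /x/ is [+dorsal] while /v/ is [−dorsal].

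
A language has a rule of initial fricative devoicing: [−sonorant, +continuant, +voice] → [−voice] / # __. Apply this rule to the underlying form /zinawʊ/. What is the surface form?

The only segment in the rule's environment that also matches [−sonorant, +continuant, +voice] is /z/. Applying [−voice] turns the voiced alveolar fricative into /s/ (voiceless alveolar fricative), giving [sinawʊ].

[sinawʊ]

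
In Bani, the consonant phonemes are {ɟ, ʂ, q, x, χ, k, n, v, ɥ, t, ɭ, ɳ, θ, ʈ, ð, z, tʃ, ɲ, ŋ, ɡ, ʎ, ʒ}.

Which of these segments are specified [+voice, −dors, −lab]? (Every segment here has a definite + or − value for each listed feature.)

Among the inventory, the [+voice] segments are /ɟ, n, v, ɥ, ɭ, ɳ, ð, z, ɲ, ŋ, ɡ, ʎ, ʒ/.
Of those, [−dorsal] gives /n, v, ɭ, ɳ, ð, z, ʒ/.
Of those, [−labial] leaves /n, ɭ, ɳ, ð, z, ʒ/.

n, ɭ, ɳ, ð, z, ʒ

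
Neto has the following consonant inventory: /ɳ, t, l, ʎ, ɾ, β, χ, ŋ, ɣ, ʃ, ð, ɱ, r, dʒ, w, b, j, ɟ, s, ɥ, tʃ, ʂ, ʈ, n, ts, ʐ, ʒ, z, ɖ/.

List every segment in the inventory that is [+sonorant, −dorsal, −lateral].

ɳ, ɾ, ɱ, r, n

The [+sonorant] segments are /ɳ, l, ʎ, ɾ, ŋ, ɱ, r, w, j, ɥ, n/.
Within that set, [−dorsal] gives /ɳ, l, ɾ, ɱ, r, n/.
Intersecting with [−lateral] leaves /ɳ, ɾ, ɱ, r, n/.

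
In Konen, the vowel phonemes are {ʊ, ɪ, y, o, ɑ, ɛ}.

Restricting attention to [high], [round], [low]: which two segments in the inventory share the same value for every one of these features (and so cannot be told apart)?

On the given features, /y/ and /ʊ/ have an identical profile: [+high], [+round], [-low]. No other two segments in the inventory coincide on all 3 features. (They do differ in [back] and [tense], which are not among the given features.)

y, ʊ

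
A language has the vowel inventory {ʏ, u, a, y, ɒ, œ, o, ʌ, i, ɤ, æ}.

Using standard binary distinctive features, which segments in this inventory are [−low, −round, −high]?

The [−low] segments are /ʏ, u, y, œ, o, ʌ, i, ɤ/.
Then [−round] gives /ʌ, i, ɤ/.
Intersecting with [−high] leaves /ʌ, ɤ/.

ʌ, ɤ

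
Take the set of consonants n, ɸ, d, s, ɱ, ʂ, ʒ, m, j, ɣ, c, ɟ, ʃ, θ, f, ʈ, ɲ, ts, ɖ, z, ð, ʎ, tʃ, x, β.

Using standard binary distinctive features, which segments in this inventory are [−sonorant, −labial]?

Checking each segment against [−sonorant], [−labial]: /d/ (voiced alveolar stop), /s/ (voiceless alveolar fricative), /ʂ/ (voiceless retroflex fricative), /ʒ/ (voiced postalveolar fricative), /ɣ/ (voiced velar fricative), /c/ (voiceless palatal stop), among others, satisfy every feature; every other segment in the inventory fails at least one.

d, s, ʂ, ʒ, ɣ, c, ɟ, ʃ, θ, ʈ, ts, ɖ, z, ð, tʃ, x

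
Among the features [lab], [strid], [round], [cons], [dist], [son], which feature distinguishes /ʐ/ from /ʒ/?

/ʐ/ (voiced retroflex fricative) and /ʒ/ (voiced postalveolar fricative) agree on [-labial], [+strident], [-round], [+consonantal], [-sonorant]. They differ on [distributed] (/ʐ/ [-], /ʒ/ [+]).

[distributed]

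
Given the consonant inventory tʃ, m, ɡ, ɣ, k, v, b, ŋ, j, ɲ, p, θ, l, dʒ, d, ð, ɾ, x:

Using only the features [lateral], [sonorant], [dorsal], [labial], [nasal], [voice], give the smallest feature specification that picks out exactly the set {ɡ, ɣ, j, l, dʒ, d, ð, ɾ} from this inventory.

The class [+voice], [-nasal], [-labial] has exactly /ɡ, ɣ, j, l, dʒ, d, ð, ɾ/ as its extension in this inventory. No smaller conjunction from the listed features achieves this: [-nasal, -labial] alone would also admit /tʃ, k, θ, x/; [+voice, -labial] alone would also admit /ŋ, ɲ/; [+voice, -nasal] alone would also admit /v, b/; and checking the remaining two-feature bundles turns up none with this extension.

[+voice, -nasal, -labial]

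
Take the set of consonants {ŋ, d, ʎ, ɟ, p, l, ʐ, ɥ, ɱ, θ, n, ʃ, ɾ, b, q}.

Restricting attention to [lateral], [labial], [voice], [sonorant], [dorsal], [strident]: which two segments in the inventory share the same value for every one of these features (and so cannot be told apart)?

Both /ɾ/ and /n/ are [−lateral], [−labial], [+voice], [+sonorant], [−dorsal], [−strident]. Since the list omits [nasal] — which does distinguish the alveolar tap from the alveolar nasal — this pair collapses; all other pairs remain distinct.

ɾ, n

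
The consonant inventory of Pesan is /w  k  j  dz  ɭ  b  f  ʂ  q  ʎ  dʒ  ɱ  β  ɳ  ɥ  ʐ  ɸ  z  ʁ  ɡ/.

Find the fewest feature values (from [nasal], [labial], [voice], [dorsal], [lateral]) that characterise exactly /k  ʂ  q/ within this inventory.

/k, ʂ, q/ are all [−voice], [−labial], and no other segment in the inventory matches both values. Dropping any one of them over-generates: [−labial] alone would also admit /j, dz, ɭ, ʎ, …/; [−voice] alone would also admit /f, ɸ/. No other single listed feature picks out exactly this set either, so fewer than two features will not do.

[−voice, −labial]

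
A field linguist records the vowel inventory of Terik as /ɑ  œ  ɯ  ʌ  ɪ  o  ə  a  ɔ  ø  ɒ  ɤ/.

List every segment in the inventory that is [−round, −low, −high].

Eliminate segments failing any feature: /ɑ, a/ are [+low]; /œ, o, ɔ, ø, ɒ/ are [+round]; /ɯ, ɪ/ are [+high]. The remaining /ʌ, ə, ɤ/ satisfy [−round], [−low], [−high].

ʌ, ə, ɤ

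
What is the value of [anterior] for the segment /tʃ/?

/tʃ/ is the voiceless postalveolar affricate. The feature [anterior] marks segments coronal articulated at or in front of the alveolar ridge; /tʃ/ lacks this property, so it is [−anterior].

[−anterior]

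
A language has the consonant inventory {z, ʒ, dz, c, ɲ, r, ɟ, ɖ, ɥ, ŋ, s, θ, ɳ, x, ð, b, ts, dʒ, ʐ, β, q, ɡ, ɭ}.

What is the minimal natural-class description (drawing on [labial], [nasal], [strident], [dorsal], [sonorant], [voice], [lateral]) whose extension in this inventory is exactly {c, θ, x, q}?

[−voice, −strident]

The class [−voice], [−strident] has exactly /c, θ, x, q/ as its extension in this inventory. No smaller conjunction from the listed features achieves this: [−strident] alone would also admit /ɲ, r, ɟ, ɖ, …/; [−voice] alone would also admit /s, ts/; and checking the remaining single features turns up none with this extension.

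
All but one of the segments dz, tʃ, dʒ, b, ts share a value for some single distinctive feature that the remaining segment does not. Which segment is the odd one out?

The remaining segments after removing /b/ share [+delayed release]; /b/ (voiced bilabial stop) is [-delayed release]. For every other candidate removal, the leftover set fails to share any single feature value that the removed segment lacks.

b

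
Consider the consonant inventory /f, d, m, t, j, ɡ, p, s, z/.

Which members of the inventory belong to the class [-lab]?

d, t, j, ɡ, s, z

The feature [labial] marks segments articulated with one or both lips. In this inventory /d, t, j, ɡ, s, z/ lack that property, so they are [-labial]; /f, m, p/ are [+labial].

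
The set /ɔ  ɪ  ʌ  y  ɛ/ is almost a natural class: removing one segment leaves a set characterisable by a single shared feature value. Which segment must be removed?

y

/ɛ, ʌ, ɪ, ɔ/ are all [−tense], but /y/ (high front rounded tense vowel) is [+tense]. No other single segment can be removed to leave a set sharing one feature value that the removed segment lacks, so /y/ is the odd one out.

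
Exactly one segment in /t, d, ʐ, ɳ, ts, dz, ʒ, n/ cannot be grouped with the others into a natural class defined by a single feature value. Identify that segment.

/d, n, ʐ, dz, ɳ, ts, t/ are all [-distributed], but /ʒ/ (voiced postalveolar fricative) is [+distributed]. No other single segment can be removed to leave a set sharing one feature value that the removed segment lacks, so /ʒ/ is the odd one out.

ʒ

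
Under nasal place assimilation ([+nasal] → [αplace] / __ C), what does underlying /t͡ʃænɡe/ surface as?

[t͡ʃæŋɡe]

In /t͡ʃænɡe/, the nasal /n/ precedes /ɡ/, which is [+dorsal]. The nasal assimilates in place, becoming the [+dorsal] nasal /ŋ/. The surface form is [t͡ʃæŋɡe].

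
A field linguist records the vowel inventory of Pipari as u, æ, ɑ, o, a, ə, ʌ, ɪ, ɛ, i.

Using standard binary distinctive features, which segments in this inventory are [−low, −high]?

Eliminate segments failing any feature: /u, ɪ, i/ are [+high]; /æ, ɑ, a/ are [+low]. The remaining /o, ə, ʌ, ɛ/ satisfy [−low], [−high].

o, ə, ʌ, ɛ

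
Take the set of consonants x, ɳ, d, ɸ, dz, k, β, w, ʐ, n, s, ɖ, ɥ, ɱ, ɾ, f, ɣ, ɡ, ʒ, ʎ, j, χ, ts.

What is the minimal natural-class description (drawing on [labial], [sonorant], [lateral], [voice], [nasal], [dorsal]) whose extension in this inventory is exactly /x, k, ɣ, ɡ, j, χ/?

[-lateral, -labial, +dorsal]

/x, k, ɣ, ɡ, j, χ/ are all [-lateral], [-labial], [+dorsal], and no other segment in the inventory matches all three values. Dropping any one of them over-generates: [-labial, +dorsal] alone would also admit /ʎ/; [-lateral, +dorsal] alone would also admit /w, ɥ/; [-lateral, -labial] alone would also admit /ɳ, d, dz, ʐ, …/. No other combination of two listed features picks out exactly this set either, so fewer than three features will not do.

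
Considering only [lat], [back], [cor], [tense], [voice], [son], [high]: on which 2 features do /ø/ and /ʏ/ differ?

[high], [tense]

/ø/ (mid front rounded tense vowel) and /ʏ/ (high front rounded lax vowel) agree on [-lateral], [-back], [-coronal], [+voice], [+sonorant]. They differ on [high] (/ø/ [-], /ʏ/ [+]), [tense] (/ø/ [+], /ʏ/ [-]).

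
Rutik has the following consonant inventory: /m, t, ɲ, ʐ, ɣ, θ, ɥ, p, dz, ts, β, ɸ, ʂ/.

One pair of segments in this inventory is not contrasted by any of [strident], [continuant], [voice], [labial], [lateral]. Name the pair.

β, ɥ

/β/ (voiced bilabial fricative) and /ɥ/ (labial-palatal glide) are both [−strident], [+continuant], [+voice], [+labial], [−lateral], so none of the listed features separates them. (They do differ in [sonorant], [round] and [dorsal], which are not among the given features.) Every other pair in the inventory differs on at least one listed feature.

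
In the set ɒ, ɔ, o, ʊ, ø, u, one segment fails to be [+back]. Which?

ø

/ø/ is the mid front rounded tense vowel, which is [−back]; the rest — /ʊ, o, u, ɒ, ɔ/ — are [+back].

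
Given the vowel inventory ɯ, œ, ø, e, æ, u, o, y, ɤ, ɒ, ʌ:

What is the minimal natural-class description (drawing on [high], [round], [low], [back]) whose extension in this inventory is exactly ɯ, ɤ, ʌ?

Every target segment is [+back], [-round]; each remaining inventory member fails at least one of these. Each conjunct is needed — [-round] alone would also admit /e, æ/; [+back] alone would also admit /u, o, ɒ/ — and no other single listed feature has exactly this extension, so two is the minimum.

[+back, -round]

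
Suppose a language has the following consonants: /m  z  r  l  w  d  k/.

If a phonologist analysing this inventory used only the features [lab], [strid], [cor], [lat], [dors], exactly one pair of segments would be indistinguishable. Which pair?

/r/ (alveolar trill) and /d/ (voiced alveolar stop) are both [−labial], [−strident], [+coronal], [−lateral], [−dorsal], so none of the listed features separates them. (They do differ in [sonorant] and [continuant], which are not among the given features.) Every other pair in the inventory differs on at least one listed feature.

r, d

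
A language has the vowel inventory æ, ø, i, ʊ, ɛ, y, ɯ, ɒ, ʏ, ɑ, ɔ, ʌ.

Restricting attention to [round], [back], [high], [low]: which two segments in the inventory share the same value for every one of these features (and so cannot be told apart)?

/ʏ/ (high front rounded lax vowel) and /y/ (high front rounded tense vowel) are both [+round], [−back], [+high], [−low], so none of the listed features separates them. (They do differ in [tense], which is not among the given features.) Every other pair in the inventory differs on at least one listed feature.

ʏ, y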